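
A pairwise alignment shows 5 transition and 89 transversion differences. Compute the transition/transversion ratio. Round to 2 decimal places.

R = 5/89 = 0.056179… ≈ 0.06 (to 2 d.p.).

0.06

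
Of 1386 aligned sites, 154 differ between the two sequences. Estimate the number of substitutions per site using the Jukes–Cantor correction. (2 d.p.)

p = 154/1386 ≈ 0.111111.
d = −(3/4) ln(1 − 4p/3) = −0.75 ln(1 − 0.148148) = −0.75 ln(0.851852)
  = −0.75 × (-0.160342) = 0.120257 substitutions/site.

0.12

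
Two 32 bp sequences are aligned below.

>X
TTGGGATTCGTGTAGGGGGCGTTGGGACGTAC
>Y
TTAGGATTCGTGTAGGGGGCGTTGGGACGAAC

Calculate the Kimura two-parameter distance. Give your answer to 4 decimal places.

Of 32 sites, 1 differences are transitions and 1 are transversions, so P = 1/32 = 0.03125 and Q = 1/32 = 0.03125.
Under the Kimura two-parameter model, d = −½ ln(1 − 2P − Q) − ¼ ln(1 − 2Q).
1 − 2P − Q = 0.90625, giving −½ ln(0.90625) = 0.049220.
1 − 2Q = 0.9375, giving −¼ ln(0.9375) = 0.016135.
d = 0.049220 + 0.016135 = 0.065355.

0.0654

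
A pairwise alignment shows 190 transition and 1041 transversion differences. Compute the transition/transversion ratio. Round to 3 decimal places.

0.183

R = 190/1041 = 0.182516… ≈ 0.183 (to 3 d.p.).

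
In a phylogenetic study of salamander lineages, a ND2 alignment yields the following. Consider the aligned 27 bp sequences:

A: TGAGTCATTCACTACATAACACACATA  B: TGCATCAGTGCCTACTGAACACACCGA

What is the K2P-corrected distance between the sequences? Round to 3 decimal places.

Of 27 sites, 1 differences are transitions and 8 are transversions, so P = 1/27 ≈ 0.037037 and Q = 8/27 ≈ 0.296296.
Under the Kimura two-parameter model, d = −½ ln(1 − 2P − Q) − ¼ ln(1 − 2Q).
1 − 2P − Q = 0.62963, giving −½ ln(0.62963) = 0.231311.
1 − 2Q = 0.407408, giving −¼ ln(0.407408) = 0.224485.
d = 0.231311 + 0.224485 = 0.455796.

0.456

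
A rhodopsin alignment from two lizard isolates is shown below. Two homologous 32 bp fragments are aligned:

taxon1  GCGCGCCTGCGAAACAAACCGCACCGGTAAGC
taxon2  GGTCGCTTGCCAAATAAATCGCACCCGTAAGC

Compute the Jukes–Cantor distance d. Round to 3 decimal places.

The sequences differ at 7 of 32 sites (2, 3, 7, 11, 15, 19, 26), so p = 7/32 = 0.21875.
d = −(3/4) ln(1 − 4p/3) = −0.75 ln(1 − 0.291667) = −0.75 ln(0.708333)
  = −0.75 × (-0.344841) = 0.258631 substitutions/site.

0.259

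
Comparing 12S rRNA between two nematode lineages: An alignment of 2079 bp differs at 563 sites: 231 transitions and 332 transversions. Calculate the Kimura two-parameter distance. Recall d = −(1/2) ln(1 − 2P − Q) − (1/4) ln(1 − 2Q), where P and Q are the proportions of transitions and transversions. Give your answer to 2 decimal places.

0.34

P = 231/2079 ≈ 0.111111 and Q = 332/2079 ≈ 0.159692.
Under the Kimura two-parameter model, d = −½ ln(1 − 2P − Q) − ¼ ln(1 − 2Q).
1 − 2P − Q = 0.618086, giving −½ ln(0.618086) = 0.240564.
1 − 2Q = 0.680616, giving −¼ ln(0.680616) = 0.096189.
d = 0.240564 + 0.096189 = 0.336753.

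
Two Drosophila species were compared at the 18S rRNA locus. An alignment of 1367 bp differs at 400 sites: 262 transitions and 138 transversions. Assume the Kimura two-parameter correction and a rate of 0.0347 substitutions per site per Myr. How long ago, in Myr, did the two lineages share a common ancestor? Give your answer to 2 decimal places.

5.58

P = 262/1367 ≈ 0.191661 and Q = 138/1367 ≈ 0.100951.
Under the Kimura two-parameter model, d = −½ ln(1 − 2P − Q) − ¼ ln(1 − 2Q).
1 − 2P − Q = 0.515727, giving −½ ln(0.515727) = 0.331089.
1 − 2Q = 0.798098, giving −¼ ln(0.798098) = 0.056381.
d = 0.331089 + 0.056381 = 0.387470.
Under a molecular clock d = 2μt, so t = d/(2μ) = 0.387470 / (2 × 0.0347) = 5.58 Myr.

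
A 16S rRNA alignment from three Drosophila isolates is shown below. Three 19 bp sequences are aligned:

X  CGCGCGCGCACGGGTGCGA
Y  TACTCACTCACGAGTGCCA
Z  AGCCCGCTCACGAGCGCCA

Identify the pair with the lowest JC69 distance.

Y and Z

X–Y: 7/19 differ, p = 0.368, d = 0.507.
X–Z: 6/19 differ, p = 0.316, d = 0.410.
Y–Z: 5/19 differ, p = 0.263, d = 0.324.
The smallest distance is between Y and Z.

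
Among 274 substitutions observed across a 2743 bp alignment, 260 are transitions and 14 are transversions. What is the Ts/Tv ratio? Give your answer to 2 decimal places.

18.57

R = 260/14 = 18.571428… ≈ 18.57 (to 2 d.p.).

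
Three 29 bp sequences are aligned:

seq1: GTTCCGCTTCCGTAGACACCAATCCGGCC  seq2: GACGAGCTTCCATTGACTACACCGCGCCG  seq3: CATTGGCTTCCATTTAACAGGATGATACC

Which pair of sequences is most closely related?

seq1 and seq2

seq1–seq2: 13/29 differ, p = 0.448, d = 0.683.
seq1–seq3: 16/29 differ, p = 0.552, d = 0.998.
seq2–seq3: 15/29 differ, p = 0.517, d = 0.878.
The smallest distance is between seq1 and seq2.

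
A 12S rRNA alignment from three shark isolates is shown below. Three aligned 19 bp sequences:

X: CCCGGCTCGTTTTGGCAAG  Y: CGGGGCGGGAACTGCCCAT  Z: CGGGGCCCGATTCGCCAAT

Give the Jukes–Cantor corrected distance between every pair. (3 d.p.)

d(X,Y) = 0.907, d(X,Z) = 0.507, d(Y,Z) = 0.410

X–Y: 10/19 sites differ → p ≈ 0.526316, d = −0.75 ln(1 − 0.701755) = 0.907380 ≈ 0.907.
X–Z: 7/19 sites differ → p ≈ 0.368421, d = −0.75 ln(1 − 0.491228) = 0.506816 ≈ 0.507.
Y–Z: 6/19 sites differ → p ≈ 0.315789, d = −0.75 ln(1 − 0.421052) = 0.409907 ≈ 0.410.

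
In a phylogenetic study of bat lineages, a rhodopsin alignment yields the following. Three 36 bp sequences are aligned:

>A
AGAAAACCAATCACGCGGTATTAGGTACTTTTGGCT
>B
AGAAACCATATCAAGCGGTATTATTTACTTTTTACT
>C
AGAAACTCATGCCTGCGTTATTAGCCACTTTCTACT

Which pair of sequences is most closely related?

A–B: 8/36 differ, p = 0.222, d = 0.264.
A–C: 12/36 differ, p = 0.333, d = 0.441.
B–C: 12/36 differ, p = 0.333, d = 0.441.
The smallest distance is between A and B.

A and B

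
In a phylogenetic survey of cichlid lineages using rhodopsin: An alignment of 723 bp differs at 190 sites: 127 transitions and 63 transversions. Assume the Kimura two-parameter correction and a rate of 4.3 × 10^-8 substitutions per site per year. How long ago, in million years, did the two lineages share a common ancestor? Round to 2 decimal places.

P = 127/723 ≈ 0.175657 and Q = 63/723 ≈ 0.087137.
Under the Kimura two-parameter model, d = −½ ln(1 − 2P − Q) − ¼ ln(1 − 2Q).
1 − 2P − Q = 0.561549, giving −½ ln(0.561549) = 0.288528.
1 − 2Q = 0.825726, giving −¼ ln(0.825726) = 0.047873.
d = 0.288528 + 0.047873 = 0.336401.
Under a molecular clock d = 2μt, so t = d/(2μ) = 0.336401 / (2 × 4.3 × 10^-8) = 3.91 million years.

3.91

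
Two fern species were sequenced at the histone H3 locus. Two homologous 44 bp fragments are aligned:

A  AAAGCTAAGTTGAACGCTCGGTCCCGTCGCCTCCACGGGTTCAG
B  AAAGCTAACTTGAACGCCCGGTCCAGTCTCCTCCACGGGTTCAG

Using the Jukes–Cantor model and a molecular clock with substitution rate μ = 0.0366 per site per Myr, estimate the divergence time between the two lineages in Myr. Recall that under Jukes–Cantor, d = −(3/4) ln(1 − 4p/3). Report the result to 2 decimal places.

1.32

The sequences differ at 4 of 44 sites (9, 18, 25, 29), so p = 4/44 ≈ 0.090909.
d = −(3/4) ln(1 − 4p/3) = −0.75 ln(1 − 0.121212) = −0.75 ln(0.878788)
  = −0.75 × (-0.129212) = 0.096909 substitutions/site.
Under a molecular clock d = 2μt, so t = d/(2μ) = 0.096909 / (2 × 0.0366) = 1.32 Myr.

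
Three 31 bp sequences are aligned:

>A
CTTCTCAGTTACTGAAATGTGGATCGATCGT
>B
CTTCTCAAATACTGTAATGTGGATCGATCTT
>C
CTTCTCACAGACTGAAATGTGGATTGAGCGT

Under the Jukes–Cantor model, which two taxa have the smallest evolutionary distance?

A and B

A–B: 4/31 differ, p = 0.129, d = 0.142.
A–C: 5/31 differ, p = 0.161, d = 0.182.
B–C: 6/31 differ, p = 0.194, d = 0.224.
The smallest distance is between A and B.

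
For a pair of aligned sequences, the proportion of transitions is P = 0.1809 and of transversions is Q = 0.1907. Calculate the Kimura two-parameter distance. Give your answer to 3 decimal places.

0.522

Under the Kimura two-parameter model, d = −½ ln(1 − 2P − Q) − ¼ ln(1 − 2Q).
1 − 2P − Q = 0.4475, giving −½ ln(0.4475) = 0.402039.
1 − 2Q = 0.6186, giving −¼ ln(0.6186) = 0.120074.
d = 0.402039 + 0.120074 = 0.522113.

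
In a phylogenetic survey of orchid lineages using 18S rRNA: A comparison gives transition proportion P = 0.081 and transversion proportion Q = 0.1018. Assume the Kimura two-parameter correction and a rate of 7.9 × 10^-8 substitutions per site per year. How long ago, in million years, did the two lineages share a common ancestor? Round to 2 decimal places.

Under the Kimura two-parameter model, d = −½ ln(1 − 2P − Q) − ¼ ln(1 − 2Q).
1 − 2P − Q = 0.7362, giving −½ ln(0.7362) = 0.153127.
1 − 2Q = 0.7964, giving −¼ ln(0.7964) = 0.056913.
d = 0.153127 + 0.056913 = 0.210040.
Under a molecular clock d = 2μt, so t = d/(2μ) = 0.210040 / (2 × 7.9 × 10^-8) = 1.33 million years.

1.33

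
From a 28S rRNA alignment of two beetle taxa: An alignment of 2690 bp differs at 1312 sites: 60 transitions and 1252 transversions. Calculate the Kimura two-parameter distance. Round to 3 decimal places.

P = 60/2690 ≈ 0.022305 and Q = 1252/2690 ≈ 0.465428.
Under the Kimura two-parameter model, d = −½ ln(1 − 2P − Q) − ¼ ln(1 − 2Q).
1 − 2P − Q = 0.489962, giving −½ ln(0.489962) = 0.356714.
1 − 2Q = 0.069144, giving −¼ ln(0.069144) = 0.667891.
d = 0.356714 + 0.667891 = 1.024605.

1.025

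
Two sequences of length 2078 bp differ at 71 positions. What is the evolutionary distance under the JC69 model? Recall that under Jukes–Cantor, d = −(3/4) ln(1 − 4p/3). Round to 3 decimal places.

0.035

p = 71/2078 ≈ 0.034167.
d = −(3/4) ln(1 − 4p/3) = −0.75 ln(1 − 0.045556) = −0.75 ln(0.954444)
  = −0.75 × (-0.046626) = 0.034970 substitutions/site.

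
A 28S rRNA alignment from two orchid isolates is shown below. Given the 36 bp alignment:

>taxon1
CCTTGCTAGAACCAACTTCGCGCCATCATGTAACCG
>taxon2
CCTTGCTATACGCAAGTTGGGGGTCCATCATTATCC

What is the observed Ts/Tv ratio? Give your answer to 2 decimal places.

0.42

Transitions are A↔G and C↔T; transversions are all other mismatches.
Transitions: 5. Transversions: 12.
R = 5/12 = 0.416666… ≈ 0.42 (to 2 d.p.).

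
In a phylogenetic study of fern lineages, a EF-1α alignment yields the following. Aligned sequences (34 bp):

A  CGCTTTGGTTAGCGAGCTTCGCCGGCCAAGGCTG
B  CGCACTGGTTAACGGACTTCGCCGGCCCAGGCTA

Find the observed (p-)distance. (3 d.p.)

The sequences differ at 7 of 34 positions (sites 4, 5, 12, 15, 16, 28, 34).
p = 7/34 = 0.205882… ≈ 0.206 (to 3 d.p.).

0.206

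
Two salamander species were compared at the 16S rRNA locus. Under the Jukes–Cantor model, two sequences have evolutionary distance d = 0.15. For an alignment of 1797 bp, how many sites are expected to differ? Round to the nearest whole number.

244

Invert JC69: p = (3/4)(1 − e^(−4d/3)) = 0.75 × (1 − e^(-0.2)) = 0.75 × (1 − 0.818731) = 0.135952.
Expected differing sites = pL ≈ 0.135952 × 1797 = 244.305744 ≈ 244.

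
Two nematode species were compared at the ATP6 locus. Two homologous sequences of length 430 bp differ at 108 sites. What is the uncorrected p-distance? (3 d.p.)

p = 108/430 = 0.251162… ≈ 0.251 (to 3 d.p.).

0.251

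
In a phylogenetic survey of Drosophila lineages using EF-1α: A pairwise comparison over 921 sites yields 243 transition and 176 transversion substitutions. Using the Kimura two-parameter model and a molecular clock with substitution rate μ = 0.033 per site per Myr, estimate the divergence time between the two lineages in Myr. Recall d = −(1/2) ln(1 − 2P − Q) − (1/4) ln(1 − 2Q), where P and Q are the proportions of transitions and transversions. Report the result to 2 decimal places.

11.44

P = 243/921 ≈ 0.263844 and Q = 176/921 ≈ 0.191097.
Under the Kimura two-parameter model, d = −½ ln(1 − 2P − Q) − ¼ ln(1 − 2Q).
1 − 2P − Q = 0.281215, giving −½ ln(0.281215) = 0.634318.
1 − 2Q = 0.617806, giving −¼ ln(0.617806) = 0.120395.
d = 0.634318 + 0.120395 = 0.754713.
Under a molecular clock d = 2μt, so t = d/(2μ) = 0.754713 / (2 × 0.033) = 11.44 Myr.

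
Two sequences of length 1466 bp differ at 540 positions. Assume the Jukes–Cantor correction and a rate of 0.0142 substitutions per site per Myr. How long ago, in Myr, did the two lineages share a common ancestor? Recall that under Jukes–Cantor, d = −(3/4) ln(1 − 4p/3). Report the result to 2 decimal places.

p = 540/1466 ≈ 0.368349.
d = −(3/4) ln(1 − 4p/3) = −0.75 ln(1 − 0.491132) = −0.75 ln(0.508868)
  = −0.75 × (-0.675567) = 0.506675 substitutions/site.
Under a molecular clock d = 2μt, so t = d/(2μ) = 0.506675 / (2 × 0.0142) = 17.84 Myr.

17.84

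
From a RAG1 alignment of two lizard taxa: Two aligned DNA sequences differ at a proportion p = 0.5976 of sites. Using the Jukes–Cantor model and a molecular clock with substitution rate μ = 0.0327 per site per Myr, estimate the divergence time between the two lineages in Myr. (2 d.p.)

18.27

d = −(3/4) ln(1 − 4p/3) = −0.75 ln(1 − 0.7968) = −0.75 ln(0.2032)
  = −0.75 × (-1.593565) = 1.195174 substitutions/site.
Under a molecular clock d = 2μt, so t = d/(2μ) = 1.195174 / (2 × 0.0327) = 18.27 Myr.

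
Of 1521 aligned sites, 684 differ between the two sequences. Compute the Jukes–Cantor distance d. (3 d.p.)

p = 684/1521 ≈ 0.449704.
d = −(3/4) ln(1 − 4p/3) = −0.75 ln(1 − 0.599605) = −0.75 ln(0.400395)
  = −0.75 × (-0.915304) = 0.686478 substitutions/site.

0.686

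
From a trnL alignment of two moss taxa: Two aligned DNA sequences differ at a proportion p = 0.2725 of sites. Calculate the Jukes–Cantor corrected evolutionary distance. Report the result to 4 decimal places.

d = −(3/4) ln(1 − 4p/3) = −0.75 ln(1 − 0.363333) = −0.75 ln(0.636667)
  = −0.75 × (-0.451509) = 0.338632 substitutions/site.

0.3386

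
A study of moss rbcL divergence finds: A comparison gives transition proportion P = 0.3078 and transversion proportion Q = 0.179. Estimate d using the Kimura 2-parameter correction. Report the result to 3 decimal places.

Under the Kimura two-parameter model, d = −½ ln(1 − 2P − Q) − ¼ ln(1 − 2Q).
1 − 2P − Q = 0.2054, giving −½ ln(0.2054) = 0.791398.
1 − 2Q = 0.642, giving −¼ ln(0.642) = 0.110792.
d = 0.791398 + 0.110792 = 0.902190.

0.902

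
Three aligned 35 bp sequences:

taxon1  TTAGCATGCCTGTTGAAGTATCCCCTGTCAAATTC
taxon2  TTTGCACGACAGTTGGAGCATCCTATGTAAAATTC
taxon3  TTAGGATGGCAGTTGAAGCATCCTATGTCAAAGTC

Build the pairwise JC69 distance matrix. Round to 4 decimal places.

taxon1–taxon2: 9/35 sites differ → p ≈ 0.257143, d = −0.75 ln(1 − 0.342857) = 0.314890 ≈ 0.3149.
taxon1–taxon3: 7/35 sites differ → p = 0.2, d = −0.75 ln(1 − 0.266667) = 0.232617 ≈ 0.2326.
taxon2–taxon3: 7/35 sites differ → p = 0.2, d = −0.75 ln(1 − 0.266667) = 0.232617 ≈ 0.2326.

d(taxon1,taxon2) = 0.3149, d(taxon1,taxon3) = 0.2326, d(taxon2,taxon3) = 0.2326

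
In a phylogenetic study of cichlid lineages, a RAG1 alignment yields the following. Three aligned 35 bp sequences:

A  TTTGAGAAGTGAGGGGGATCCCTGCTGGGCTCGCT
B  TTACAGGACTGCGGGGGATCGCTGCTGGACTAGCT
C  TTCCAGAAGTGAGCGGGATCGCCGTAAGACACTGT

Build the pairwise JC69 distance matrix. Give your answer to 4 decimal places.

d(A,B) = 0.2726, d(A,C) = 0.4582, d(B,C) = 0.5128

A–B: 8/35 sites differ → p ≈ 0.228571, d = −0.75 ln(1 − 0.304761) = 0.272625 ≈ 0.2726.
A–C: 12/35 sites differ → p ≈ 0.342857, d = −0.75 ln(1 − 0.457143) = 0.458182 ≈ 0.4582.
B–C: 13/35 sites differ → p ≈ 0.371429, d = −0.75 ln(1 − 0.495239) = 0.512753 ≈ 0.5128.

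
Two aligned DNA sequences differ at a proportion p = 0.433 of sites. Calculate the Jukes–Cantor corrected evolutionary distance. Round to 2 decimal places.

d = −(3/4) ln(1 − 4p/3) = −0.75 ln(1 − 0.577333) = −0.75 ln(0.422667)
  = −0.75 × (-0.861171) = 0.645878 substitutions/site.

0.65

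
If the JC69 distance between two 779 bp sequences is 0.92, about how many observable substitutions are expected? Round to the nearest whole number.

413

Invert JC69: p = (3/4)(1 − e^(−4d/3)) = 0.75 × (1 − e^(-1.226667)) = 0.75 × (1 − 0.293268) = 0.530049.
Expected differing sites = pL ≈ 0.530049 × 779 = 412.908171 ≈ 413.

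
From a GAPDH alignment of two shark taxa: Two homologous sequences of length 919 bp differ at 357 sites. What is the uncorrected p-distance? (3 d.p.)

0.388

p = 357/919 = 0.388465… ≈ 0.388 (to 3 d.p.).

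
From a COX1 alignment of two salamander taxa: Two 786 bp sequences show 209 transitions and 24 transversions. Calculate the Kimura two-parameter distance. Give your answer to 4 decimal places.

P = 209/786 ≈ 0.265903 and Q = 24/786 ≈ 0.030534.
Under the Kimura two-parameter model, d = −½ ln(1 − 2P − Q) − ¼ ln(1 − 2Q).
1 − 2P − Q = 0.43766, giving −½ ln(0.43766) = 0.413156.
1 − 2Q = 0.938932, giving −¼ ln(0.938932) = 0.015753.
d = 0.413156 + 0.015753 = 0.428909.

0.4289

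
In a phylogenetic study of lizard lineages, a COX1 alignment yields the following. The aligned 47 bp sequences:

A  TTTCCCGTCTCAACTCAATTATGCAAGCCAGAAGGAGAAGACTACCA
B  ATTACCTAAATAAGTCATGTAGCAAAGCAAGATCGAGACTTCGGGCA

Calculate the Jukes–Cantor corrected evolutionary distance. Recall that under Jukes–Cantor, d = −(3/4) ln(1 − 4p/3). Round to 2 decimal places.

0.73

The sequences differ at 22 of 47 sites, so p = 22/47 ≈ 0.468085.
d = −(3/4) ln(1 − 4p/3) = −0.75 ln(1 − 0.624113) = −0.75 ln(0.375887)
  = −0.75 × (-0.978467) = 0.733850 substitutions/site.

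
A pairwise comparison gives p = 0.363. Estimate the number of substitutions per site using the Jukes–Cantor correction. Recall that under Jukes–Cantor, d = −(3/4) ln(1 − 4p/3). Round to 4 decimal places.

0.4962

d = −(3/4) ln(1 − 4p/3) = −0.75 ln(1 − 0.484) = −0.75 ln(0.516)
  = −0.75 × (-0.661649) = 0.496237 substitutions/site.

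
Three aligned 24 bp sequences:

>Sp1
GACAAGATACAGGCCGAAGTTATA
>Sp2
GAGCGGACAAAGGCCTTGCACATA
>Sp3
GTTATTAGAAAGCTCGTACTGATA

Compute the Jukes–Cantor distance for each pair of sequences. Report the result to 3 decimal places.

d(Sp1,Sp2) = 0.708, d(Sp1,Sp3) = 0.708, d(Sp2,Sp3) = 0.824

Sp1–Sp2: 11/24 sites differ → p ≈ 0.458333, d = −0.75 ln(1 − 0.611111) = 0.708346 ≈ 0.708.
Sp1–Sp3: 11/24 sites differ → p ≈ 0.458333, d = −0.75 ln(1 − 0.611111) = 0.708346 ≈ 0.708.
Sp2–Sp3: 12/24 sites differ → p = 0.5, d = −0.75 ln(1 − 0.666667) = 0.823960 ≈ 0.824.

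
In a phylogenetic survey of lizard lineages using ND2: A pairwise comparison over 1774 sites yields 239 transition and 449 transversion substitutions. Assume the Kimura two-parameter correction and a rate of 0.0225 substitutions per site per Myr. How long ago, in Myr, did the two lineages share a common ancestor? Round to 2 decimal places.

P = 239/1774 ≈ 0.134724 and Q = 449/1774 ≈ 0.2531.
Under the Kimura two-parameter model, d = −½ ln(1 − 2P − Q) − ¼ ln(1 − 2Q).
1 − 2P − Q = 0.477452, giving −½ ln(0.477452) = 0.369646.
1 − 2Q = 0.4938, giving −¼ ln(0.4938) = 0.176406.
d = 0.369646 + 0.176406 = 0.546052.
Under a molecular clock d = 2μt, so t = d/(2μ) = 0.546052 / (2 × 0.0225) = 12.13 Myr.

12.13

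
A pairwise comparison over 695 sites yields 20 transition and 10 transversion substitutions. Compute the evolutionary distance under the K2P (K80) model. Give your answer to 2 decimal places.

0.04

P = 20/695 ≈ 0.028777 and Q = 10/695 ≈ 0.014388.
Under the Kimura two-parameter model, d = −½ ln(1 − 2P − Q) − ¼ ln(1 − 2Q).
1 − 2P − Q = 0.928058, giving −½ ln(0.928058) = 0.037331.
1 − 2Q = 0.971224, giving −¼ ln(0.971224) = 0.007300.
d = 0.037331 + 0.007300 = 0.044631.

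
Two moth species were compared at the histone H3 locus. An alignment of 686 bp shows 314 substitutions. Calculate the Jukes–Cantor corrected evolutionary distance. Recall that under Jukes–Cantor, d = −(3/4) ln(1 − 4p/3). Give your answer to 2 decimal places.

0.71

p = 314/686 ≈ 0.457726.
d = −(3/4) ln(1 − 4p/3) = −0.75 ln(1 − 0.610301) = −0.75 ln(0.389699)
  = −0.75 × (-0.942381) = 0.706786 substitutions/site.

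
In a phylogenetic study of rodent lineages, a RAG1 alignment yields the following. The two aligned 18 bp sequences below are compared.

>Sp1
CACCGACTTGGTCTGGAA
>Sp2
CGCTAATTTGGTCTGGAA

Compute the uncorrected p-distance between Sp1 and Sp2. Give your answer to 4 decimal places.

The sequences differ at 4 of 18 positions (sites 2, 4, 5, 7).
p = 4/18 = 0.222222… ≈ 0.2222 (to 4 d.p.).

0.2222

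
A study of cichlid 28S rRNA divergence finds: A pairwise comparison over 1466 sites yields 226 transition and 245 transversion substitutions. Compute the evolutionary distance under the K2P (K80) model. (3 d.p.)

P = 226/1466 ≈ 0.154161 and Q = 245/1466 ≈ 0.167121.
Under the Kimura two-parameter model, d = −½ ln(1 − 2P − Q) − ¼ ln(1 − 2Q).
1 − 2P − Q = 0.524557, giving −½ ln(0.524557) = 0.322601.
1 − 2Q = 0.665758, giving −¼ ln(0.665758) = 0.101707.
d = 0.322601 + 0.101707 = 0.424308.

0.424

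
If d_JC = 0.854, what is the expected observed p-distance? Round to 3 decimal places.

p = (3/4)(1 − e^(−4d/3)) = 0.75 × (1 − e^(-1.138667)) = 0.75 × (1 − 0.320246) = 0.509816.

0.510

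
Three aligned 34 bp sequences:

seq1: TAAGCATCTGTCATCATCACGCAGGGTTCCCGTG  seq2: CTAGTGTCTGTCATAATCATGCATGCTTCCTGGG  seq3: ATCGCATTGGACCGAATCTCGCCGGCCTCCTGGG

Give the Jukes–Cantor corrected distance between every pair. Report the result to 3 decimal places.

seq1–seq2: 10/34 sites differ → p ≈ 0.294118, d = −0.75 ln(1 − 0.392157) = 0.373379 ≈ 0.373.
seq1–seq3: 15/34 sites differ → p ≈ 0.441176, d = −0.75 ln(1 − 0.588235) = 0.665477 ≈ 0.665.
seq2–seq3: 14/34 sites differ → p ≈ 0.411765, d = −0.75 ln(1 − 0.54902) = 0.597249 ≈ 0.597.

d(seq1,seq2) = 0.373, d(seq1,seq3) = 0.665, d(seq2,seq3) = 0.597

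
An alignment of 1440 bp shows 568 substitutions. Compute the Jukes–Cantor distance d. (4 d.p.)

0.5598

p = 568/1440 ≈ 0.394444.
d = −(3/4) ln(1 − 4p/3) = −0.75 ln(1 − 0.525925) = −0.75 ln(0.474075)
  = −0.75 × (-0.746390) = 0.559793 substitutions/site.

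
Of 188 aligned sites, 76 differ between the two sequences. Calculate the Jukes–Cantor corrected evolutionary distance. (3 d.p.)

p = 76/188 ≈ 0.404255.
d = −(3/4) ln(1 − 4p/3) = −0.75 ln(1 − 0.539007) = −0.75 ln(0.460993)
  = −0.75 × (-0.774372) = 0.580779 substitutions/site.

0.581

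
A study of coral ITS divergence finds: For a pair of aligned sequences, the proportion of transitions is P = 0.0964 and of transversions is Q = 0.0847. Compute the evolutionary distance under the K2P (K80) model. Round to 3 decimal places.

Under the Kimura two-parameter model, d = −½ ln(1 − 2P − Q) − ¼ ln(1 − 2Q).
1 − 2P − Q = 0.7225, giving −½ ln(0.7225) = 0.162519.
1 − 2Q = 0.8306, giving −¼ ln(0.8306) = 0.046402.
d = 0.162519 + 0.046402 = 0.208921.

0.209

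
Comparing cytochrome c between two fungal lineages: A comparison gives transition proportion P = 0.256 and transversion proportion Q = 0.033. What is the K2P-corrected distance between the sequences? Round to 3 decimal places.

Under the Kimura two-parameter model, d = −½ ln(1 − 2P − Q) − ¼ ln(1 − 2Q).
1 − 2P − Q = 0.455, giving −½ ln(0.455) = 0.393729.
1 − 2Q = 0.934, giving −¼ ln(0.934) = 0.017070.
d = 0.393729 + 0.017070 = 0.410799.

0.411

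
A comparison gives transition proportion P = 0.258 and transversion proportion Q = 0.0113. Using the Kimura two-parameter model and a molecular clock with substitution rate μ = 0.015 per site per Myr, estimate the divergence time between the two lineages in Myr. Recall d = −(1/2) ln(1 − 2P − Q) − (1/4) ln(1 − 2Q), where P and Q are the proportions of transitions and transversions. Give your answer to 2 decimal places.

Under the Kimura two-parameter model, d = −½ ln(1 − 2P − Q) − ¼ ln(1 − 2Q).
1 − 2P − Q = 0.4727, giving −½ ln(0.4727) = 0.374647.
1 − 2Q = 0.9774, giving −¼ ln(0.9774) = 0.005715.
d = 0.374647 + 0.005715 = 0.380362.
Under a molecular clock d = 2μt, so t = d/(2μ) = 0.380362 / (2 × 0.015) = 12.68 Myr.

12.68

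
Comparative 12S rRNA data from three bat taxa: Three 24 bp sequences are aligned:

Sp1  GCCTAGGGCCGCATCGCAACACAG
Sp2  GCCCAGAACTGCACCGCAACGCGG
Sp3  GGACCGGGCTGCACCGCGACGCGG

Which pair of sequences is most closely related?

Sp1–Sp2: 7/24 differ, p = 0.292, d = 0.369.
Sp1–Sp3: 9/24 differ, p = 0.375, d = 0.520.
Sp2–Sp3: 6/24 differ, p = 0.250, d = 0.304.
The smallest distance is between Sp2 and Sp3.

Sp2 and Sp3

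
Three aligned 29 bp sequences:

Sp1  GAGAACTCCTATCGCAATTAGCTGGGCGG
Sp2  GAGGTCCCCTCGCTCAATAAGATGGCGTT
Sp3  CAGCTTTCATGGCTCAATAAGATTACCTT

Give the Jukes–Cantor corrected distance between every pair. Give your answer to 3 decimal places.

Sp1–Sp2: 12/29 sites differ → p ≈ 0.413793, d = −0.75 ln(1 − 0.551724) = 0.601760 ≈ 0.602.
Sp1–Sp3: 15/29 sites differ → p ≈ 0.517241, d = −0.75 ln(1 − 0.689655) = 0.877553 ≈ 0.878.
Sp2–Sp3: 9/29 sites differ → p ≈ 0.310345, d = −0.75 ln(1 − 0.413793) = 0.400562 ≈ 0.401.

d(Sp1,Sp2) = 0.602, d(Sp1,Sp3) = 0.878, d(Sp2,Sp3) = 0.401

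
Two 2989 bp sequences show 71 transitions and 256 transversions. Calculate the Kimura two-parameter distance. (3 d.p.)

0.118

P = 71/2989 ≈ 0.023754 and Q = 256/2989 ≈ 0.085647.
Under the Kimura two-parameter model, d = −½ ln(1 − 2P − Q) − ¼ ln(1 − 2Q).
1 − 2P − Q = 0.866845, giving −½ ln(0.866845) = 0.071448.
1 − 2Q = 0.828706, giving −¼ ln(0.828706) = 0.046972.
d = 0.071448 + 0.046972 = 0.118420.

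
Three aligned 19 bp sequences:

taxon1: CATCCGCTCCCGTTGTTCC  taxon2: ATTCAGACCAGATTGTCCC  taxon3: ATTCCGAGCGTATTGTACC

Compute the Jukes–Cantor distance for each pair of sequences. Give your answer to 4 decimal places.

taxon1–taxon2: 9/19 sites differ → p ≈ 0.473684, d = −0.75 ln(1 − 0.631579) = 0.748897 ≈ 0.7489.
taxon1–taxon3: 8/19 sites differ → p ≈ 0.421053, d = −0.75 ln(1 − 0.561404) = 0.618132 ≈ 0.6181.
taxon2–taxon3: 5/19 sites differ → p ≈ 0.263158, d = −0.75 ln(1 − 0.350877) = 0.324100 ≈ 0.3241.

d(taxon1,taxon2) = 0.7489, d(taxon1,taxon3) = 0.6181, d(taxon2,taxon3) = 0.3241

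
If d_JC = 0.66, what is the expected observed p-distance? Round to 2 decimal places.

0.44

p = (3/4)(1 − e^(−4d/3)) = 0.75 × (1 − e^(-0.88)) = 0.75 × (1 − 0.414783) = 0.438913.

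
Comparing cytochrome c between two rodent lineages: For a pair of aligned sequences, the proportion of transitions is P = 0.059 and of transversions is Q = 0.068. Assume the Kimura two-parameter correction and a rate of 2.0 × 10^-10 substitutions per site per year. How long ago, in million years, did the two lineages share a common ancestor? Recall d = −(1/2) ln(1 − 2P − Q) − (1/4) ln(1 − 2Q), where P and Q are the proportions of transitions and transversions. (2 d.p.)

348.61

Under the Kimura two-parameter model, d = −½ ln(1 − 2P − Q) − ¼ ln(1 − 2Q).
1 − 2P − Q = 0.814, giving −½ ln(0.814) = 0.102897.
1 − 2Q = 0.864, giving −¼ ln(0.864) = 0.036546.
d = 0.102897 + 0.036546 = 0.139443.
Under a molecular clock d = 2μt, so t = d/(2μ) = 0.139443 / (2 × 2.0 × 10^-10) = 348.61 million years.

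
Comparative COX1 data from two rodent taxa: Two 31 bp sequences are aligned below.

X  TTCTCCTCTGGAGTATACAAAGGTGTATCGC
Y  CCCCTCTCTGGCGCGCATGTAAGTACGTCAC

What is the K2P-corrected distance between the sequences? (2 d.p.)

1.75

Of 31 sites, 14 differences are transitions and 2 are transversions, so P = 14/31 ≈ 0.451613 and Q = 2/31 ≈ 0.064516.
Under the Kimura two-parameter model, d = −½ ln(1 − 2P − Q) − ¼ ln(1 − 2Q).
1 − 2P − Q = 0.032258, giving −½ ln(0.032258) = 1.716995.
1 − 2Q = 0.870968, giving −¼ ln(0.870968) = 0.034538.
d = 1.716995 + 0.034538 = 1.751533.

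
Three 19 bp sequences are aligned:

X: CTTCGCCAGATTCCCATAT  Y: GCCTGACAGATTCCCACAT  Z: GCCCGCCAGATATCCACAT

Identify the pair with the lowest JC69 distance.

Y and Z

X–Y: 6/19 differ, p = 0.316, d = 0.410.
X–Z: 6/19 differ, p = 0.316, d = 0.410.
Y–Z: 4/19 differ, p = 0.211, d = 0.247.
The smallest distance is between Y and Z.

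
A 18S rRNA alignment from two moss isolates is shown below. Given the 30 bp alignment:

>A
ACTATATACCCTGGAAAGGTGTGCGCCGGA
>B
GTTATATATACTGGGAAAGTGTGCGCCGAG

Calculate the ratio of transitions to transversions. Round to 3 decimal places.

Transitions are A↔G and C↔T; transversions are all other mismatches.
Transitions: 7. Transversions: 1.
R = 7/1 = 7.000.

7.000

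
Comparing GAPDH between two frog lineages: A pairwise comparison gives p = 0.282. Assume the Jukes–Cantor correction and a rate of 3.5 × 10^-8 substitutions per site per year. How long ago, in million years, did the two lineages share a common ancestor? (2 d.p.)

d = −(3/4) ln(1 − 4p/3) = −0.75 ln(1 − 0.376) = −0.75 ln(0.624)
  = −0.75 × (-0.471605) = 0.353704 substitutions/site.
Under a molecular clock d = 2μt, so t = d/(2μ) = 0.353704 / (2 × 3.5 × 10^-8) = 5.05 million years.

5.05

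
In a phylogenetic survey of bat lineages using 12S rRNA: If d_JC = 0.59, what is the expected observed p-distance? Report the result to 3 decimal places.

p = (3/4)(1 − e^(−4d/3)) = 0.75 × (1 − e^(-0.786667)) = 0.75 × (1 − 0.455360) = 0.408480.

0.408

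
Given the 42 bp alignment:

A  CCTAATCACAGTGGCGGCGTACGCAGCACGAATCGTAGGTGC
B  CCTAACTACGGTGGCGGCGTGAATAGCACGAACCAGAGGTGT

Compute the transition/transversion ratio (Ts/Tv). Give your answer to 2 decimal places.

Transitions are A↔G and C↔T; transversions are all other mismatches.
Transitions: 9. Transversions: 2.
R = 9/2 = 4.50.

4.50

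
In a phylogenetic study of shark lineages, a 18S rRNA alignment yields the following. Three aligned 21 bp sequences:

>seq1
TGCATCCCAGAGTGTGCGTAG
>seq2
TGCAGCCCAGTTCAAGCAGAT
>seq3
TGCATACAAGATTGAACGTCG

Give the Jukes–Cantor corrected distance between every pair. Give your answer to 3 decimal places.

d(seq1,seq2) = 0.635, d(seq1,seq3) = 0.360, d(seq2,seq3) = 0.899

seq1–seq2: 9/21 sites differ → p ≈ 0.428571, d = −0.75 ln(1 − 0.571428) = 0.635472 ≈ 0.635.
seq1–seq3: 6/21 sites differ → p ≈ 0.285714, d = −0.75 ln(1 − 0.380952) = 0.359679 ≈ 0.360.
seq2–seq3: 11/21 sites differ → p ≈ 0.52381, d = −0.75 ln(1 − 0.698413) = 0.899023 ≈ 0.899.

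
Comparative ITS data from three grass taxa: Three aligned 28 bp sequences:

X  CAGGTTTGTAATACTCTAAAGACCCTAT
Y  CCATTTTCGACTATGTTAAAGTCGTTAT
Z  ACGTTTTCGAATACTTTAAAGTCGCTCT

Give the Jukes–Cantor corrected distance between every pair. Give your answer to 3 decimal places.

d(X,Y) = 0.635, d(X,Z) = 0.420, d(Y,Z) = 0.304

X–Y: 12/28 sites differ → p ≈ 0.428571, d = −0.75 ln(1 − 0.571428) = 0.635472 ≈ 0.635.
X–Z: 9/28 sites differ → p ≈ 0.321429, d = −0.75 ln(1 − 0.428572) = 0.419713 ≈ 0.420.
Y–Z: 7/28 sites differ → p = 0.25, d = −0.75 ln(1 − 0.333333) = 0.304098 ≈ 0.304.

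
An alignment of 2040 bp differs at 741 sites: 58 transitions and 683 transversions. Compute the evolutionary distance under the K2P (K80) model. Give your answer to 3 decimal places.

P = 58/2040 ≈ 0.028431 and Q = 683/2040 ≈ 0.334804.
Under the Kimura two-parameter model, d = −½ ln(1 − 2P − Q) − ¼ ln(1 − 2Q).
1 − 2P − Q = 0.608334, giving −½ ln(0.608334) = 0.248516.
1 − 2Q = 0.330392, giving −¼ ln(0.330392) = 0.276869.
d = 0.248516 + 0.276869 = 0.525385.

0.525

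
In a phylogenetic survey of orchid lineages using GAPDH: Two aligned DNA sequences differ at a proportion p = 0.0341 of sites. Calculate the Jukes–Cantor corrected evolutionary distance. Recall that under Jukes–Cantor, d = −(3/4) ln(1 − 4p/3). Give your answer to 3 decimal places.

0.035

d = −(3/4) ln(1 − 4p/3) = −0.75 ln(1 − 0.045467) = −0.75 ln(0.954533)
  = −0.75 × (-0.046533) = 0.034900 substitutions/site.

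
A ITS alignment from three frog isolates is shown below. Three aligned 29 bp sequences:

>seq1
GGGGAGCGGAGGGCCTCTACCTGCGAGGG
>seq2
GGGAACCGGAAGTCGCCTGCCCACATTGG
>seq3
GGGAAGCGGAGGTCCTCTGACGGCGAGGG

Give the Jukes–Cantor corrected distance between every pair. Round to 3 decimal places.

d(seq1,seq2) = 0.602, d(seq1,seq3) = 0.196, d(seq2,seq3) = 0.462

seq1–seq2: 12/29 sites differ → p ≈ 0.413793, d = −0.75 ln(1 − 0.551724) = 0.601760 ≈ 0.602.
seq1–seq3: 5/29 sites differ → p ≈ 0.172414, d = −0.75 ln(1 − 0.229885) = 0.195912 ≈ 0.196.
seq2–seq3: 10/29 sites differ → p ≈ 0.344828, d = −0.75 ln(1 − 0.459771) = 0.461822 ≈ 0.462.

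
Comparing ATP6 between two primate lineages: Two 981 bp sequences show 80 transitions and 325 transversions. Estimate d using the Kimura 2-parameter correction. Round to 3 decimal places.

P = 80/981 ≈ 0.081549 and Q = 325/981 ≈ 0.331295.
Under the Kimura two-parameter model, d = −½ ln(1 − 2P − Q) − ¼ ln(1 − 2Q).
1 − 2P − Q = 0.505607, giving −½ ln(0.505607) = 0.340998.
1 − 2Q = 0.33741, giving −¼ ln(0.33741) = 0.271614.
d = 0.340998 + 0.271614 = 0.612612.

0.613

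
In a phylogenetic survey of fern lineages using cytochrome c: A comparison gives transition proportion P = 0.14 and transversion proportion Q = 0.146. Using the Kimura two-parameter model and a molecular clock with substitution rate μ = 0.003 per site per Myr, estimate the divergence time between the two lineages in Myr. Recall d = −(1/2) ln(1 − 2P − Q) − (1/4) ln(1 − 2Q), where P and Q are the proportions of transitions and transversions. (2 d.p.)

60.65

Under the Kimura two-parameter model, d = −½ ln(1 − 2P − Q) − ¼ ln(1 − 2Q).
1 − 2P − Q = 0.574, giving −½ ln(0.574) = 0.277563.
1 − 2Q = 0.708, giving −¼ ln(0.708) = 0.086328.
d = 0.277563 + 0.086328 = 0.363891.
Under a molecular clock d = 2μt, so t = d/(2μ) = 0.363891 / (2 × 0.003) = 60.65 Myr.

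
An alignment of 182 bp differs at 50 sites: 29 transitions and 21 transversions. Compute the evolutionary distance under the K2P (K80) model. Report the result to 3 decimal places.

0.350

P = 29/182 ≈ 0.159341 and Q = 21/182 ≈ 0.115385.
Under the Kimura two-parameter model, d = −½ ln(1 − 2P − Q) − ¼ ln(1 − 2Q).
1 − 2P − Q = 0.565933, giving −½ ln(0.565933) = 0.284640.
1 − 2Q = 0.76923, giving −¼ ln(0.76923) = 0.065591.
d = 0.284640 + 0.065591 = 0.350231.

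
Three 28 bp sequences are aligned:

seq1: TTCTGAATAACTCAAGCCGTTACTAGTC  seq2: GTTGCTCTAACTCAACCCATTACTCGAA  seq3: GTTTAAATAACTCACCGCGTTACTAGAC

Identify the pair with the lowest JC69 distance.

seq1–seq2: 11/28 differ, p = 0.393, d = 0.556.
seq1–seq3: 7/28 differ, p = 0.250, d = 0.304.
seq2–seq3: 9/28 differ, p = 0.321, d = 0.420.
The smallest distance is between seq1 and seq3.

seq1 and seq3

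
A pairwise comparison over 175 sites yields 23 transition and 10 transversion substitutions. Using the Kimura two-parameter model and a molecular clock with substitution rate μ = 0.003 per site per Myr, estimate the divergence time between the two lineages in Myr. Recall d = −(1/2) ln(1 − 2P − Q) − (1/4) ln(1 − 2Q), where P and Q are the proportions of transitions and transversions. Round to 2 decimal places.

37.20

P = 23/175 ≈ 0.131429 and Q = 10/175 ≈ 0.057143.
Under the Kimura two-parameter model, d = −½ ln(1 − 2P − Q) − ¼ ln(1 − 2Q).
1 − 2P − Q = 0.679999, giving −½ ln(0.679999) = 0.192832.
1 − 2Q = 0.885714, giving −¼ ln(0.885714) = 0.030340.
d = 0.192832 + 0.030340 = 0.223172.
Under a molecular clock d = 2μt, so t = d/(2μ) = 0.223172 / (2 × 0.003) = 37.20 Myr.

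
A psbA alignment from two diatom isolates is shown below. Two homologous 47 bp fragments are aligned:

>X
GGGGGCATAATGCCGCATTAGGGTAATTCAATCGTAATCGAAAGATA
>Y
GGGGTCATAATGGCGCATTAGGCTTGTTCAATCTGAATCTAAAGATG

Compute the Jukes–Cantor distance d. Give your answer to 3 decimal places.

The sequences differ at 9 of 47 sites (5, 13, 23, 25, 26, 34, 35, 40, 47), so p = 9/47 ≈ 0.191489.
d = −(3/4) ln(1 − 4p/3) = −0.75 ln(1 − 0.255319) = −0.75 ln(0.744681)
  = −0.75 × (-0.294799) = 0.221099 substitutions/site.

0.221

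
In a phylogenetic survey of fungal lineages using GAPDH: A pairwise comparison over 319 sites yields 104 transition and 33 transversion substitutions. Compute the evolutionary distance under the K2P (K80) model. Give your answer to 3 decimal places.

0.762

P = 104/319 ≈ 0.326019 and Q = 33/319 ≈ 0.103448.
Under the Kimura two-parameter model, d = −½ ln(1 − 2P − Q) − ¼ ln(1 − 2Q).
1 − 2P − Q = 0.244514, giving −½ ln(0.244514) = 0.704241.
1 − 2Q = 0.793104, giving −¼ ln(0.793104) = 0.057950.
d = 0.704241 + 0.057950 = 0.762191.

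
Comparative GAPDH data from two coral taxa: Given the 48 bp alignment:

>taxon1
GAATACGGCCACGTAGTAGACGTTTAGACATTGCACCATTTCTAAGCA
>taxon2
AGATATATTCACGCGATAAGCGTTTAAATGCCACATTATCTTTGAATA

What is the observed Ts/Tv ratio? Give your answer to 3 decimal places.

Transitions are A↔G and C↔T; transversions are all other mismatches.
Transitions: 23. Transversions: 1.
R = 23/1 = 23.000.

23.000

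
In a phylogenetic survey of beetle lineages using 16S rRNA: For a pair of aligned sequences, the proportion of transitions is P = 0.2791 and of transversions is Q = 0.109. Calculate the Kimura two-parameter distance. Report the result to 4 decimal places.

0.6116

Under the Kimura two-parameter model, d = −½ ln(1 − 2P − Q) − ¼ ln(1 − 2Q).
1 − 2P − Q = 0.3328, giving −½ ln(0.3328) = 0.550107.
1 − 2Q = 0.782, giving −¼ ln(0.782) = 0.061475.
d = 0.550107 + 0.061475 = 0.611582.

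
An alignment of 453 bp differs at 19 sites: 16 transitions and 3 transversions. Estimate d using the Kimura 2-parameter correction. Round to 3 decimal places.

0.044

P = 16/453 ≈ 0.03532 and Q = 3/453 ≈ 0.006623.
Under the Kimura two-parameter model, d = −½ ln(1 − 2P − Q) − ¼ ln(1 − 2Q).
1 − 2P − Q = 0.922737, giving −½ ln(0.922737) = 0.040206.
1 − 2Q = 0.986754, giving −¼ ln(0.986754) = 0.003334.
d = 0.040206 + 0.003334 = 0.043540.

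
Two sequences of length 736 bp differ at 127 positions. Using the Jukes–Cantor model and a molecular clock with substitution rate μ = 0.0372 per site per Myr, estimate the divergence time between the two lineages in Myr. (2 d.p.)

p = 127/736 ≈ 0.172554.
d = −(3/4) ln(1 − 4p/3) = −0.75 ln(1 − 0.230072) = −0.75 ln(0.769928)
  = −0.75 × (-0.261458) = 0.196094 substitutions/site.
Under a molecular clock d = 2μt, so t = d/(2μ) = 0.196094 / (2 × 0.0372) = 2.64 Myr.

2.64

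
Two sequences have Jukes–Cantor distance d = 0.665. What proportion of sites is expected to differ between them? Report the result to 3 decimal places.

0.441

p = (3/4)(1 − e^(−4d/3)) = 0.75 × (1 − e^(-0.886667)) = 0.75 × (1 − 0.412027) = 0.440980.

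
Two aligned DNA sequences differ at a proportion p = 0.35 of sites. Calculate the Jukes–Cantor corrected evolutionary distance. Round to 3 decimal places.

0.471

d = −(3/4) ln(1 − 4p/3) = −0.75 ln(1 − 0.466667) = −0.75 ln(0.533333)
  = −0.75 × (-0.628609) = 0.471457 substitutions/site.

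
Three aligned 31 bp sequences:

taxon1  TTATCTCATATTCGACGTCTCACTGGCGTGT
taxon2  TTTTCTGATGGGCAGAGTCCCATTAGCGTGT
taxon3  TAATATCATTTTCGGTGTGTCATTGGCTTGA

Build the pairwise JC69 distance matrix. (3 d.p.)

d(taxon1,taxon2) = 0.481, d(taxon1,taxon3) = 0.367, d(taxon2,taxon3) = 0.691

taxon1–taxon2: 11/31 sites differ → p ≈ 0.354839, d = −0.75 ln(1 − 0.473119) = 0.480585 ≈ 0.481.
taxon1–taxon3: 9/31 sites differ → p ≈ 0.290323, d = −0.75 ln(1 − 0.387097) = 0.367161 ≈ 0.367.
taxon2–taxon3: 14/31 sites differ → p ≈ 0.451613, d = −0.75 ln(1 − 0.602151) = 0.691262 ≈ 0.691.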